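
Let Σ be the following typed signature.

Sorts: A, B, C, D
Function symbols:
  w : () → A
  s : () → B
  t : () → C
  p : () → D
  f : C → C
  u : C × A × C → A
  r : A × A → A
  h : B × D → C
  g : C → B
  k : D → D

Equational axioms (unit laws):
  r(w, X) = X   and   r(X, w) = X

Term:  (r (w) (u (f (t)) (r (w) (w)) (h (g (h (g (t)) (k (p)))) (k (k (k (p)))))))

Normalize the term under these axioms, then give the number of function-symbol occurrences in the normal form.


1. (r (w) (u (f (t)) (r (w) (w)) (h (g (h (g (t)) (k (p)))) (k (k (k (p)))))))  →  (u (f (t)) (r (w) (w)) (h (g (h (g (t)) (k (p)))) (k (k (k (p))))))
2. (u (f (t)) (r (w) (w)) (h (g (h (g (t)) (k (p)))) (k (k (k (p))))))  →  (u (f (t)) (w) (h (g (h (g (t)) (k (p)))) (k (k (k (p))))))
normal form: (u (f (t)) (w) (h (g (h (g (t)) (k (p)))) (k (k (k (p))))))

size = 15


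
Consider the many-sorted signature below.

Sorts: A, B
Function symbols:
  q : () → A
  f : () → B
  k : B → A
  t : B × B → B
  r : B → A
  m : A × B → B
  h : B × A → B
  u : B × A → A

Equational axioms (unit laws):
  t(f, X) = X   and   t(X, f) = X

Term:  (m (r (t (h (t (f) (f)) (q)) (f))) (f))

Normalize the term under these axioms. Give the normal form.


1. (m (r (t (h (t (f) (f)) (q)) (f))) (f))  →  (m (r (h (t (f) (f)) (q))) (f))
2. (m (r (h (t (f) (f)) (q))) (f))  →  (m (r (h (f) (q))) (f))

normal form = (m (r (h (f) (q))) (f))


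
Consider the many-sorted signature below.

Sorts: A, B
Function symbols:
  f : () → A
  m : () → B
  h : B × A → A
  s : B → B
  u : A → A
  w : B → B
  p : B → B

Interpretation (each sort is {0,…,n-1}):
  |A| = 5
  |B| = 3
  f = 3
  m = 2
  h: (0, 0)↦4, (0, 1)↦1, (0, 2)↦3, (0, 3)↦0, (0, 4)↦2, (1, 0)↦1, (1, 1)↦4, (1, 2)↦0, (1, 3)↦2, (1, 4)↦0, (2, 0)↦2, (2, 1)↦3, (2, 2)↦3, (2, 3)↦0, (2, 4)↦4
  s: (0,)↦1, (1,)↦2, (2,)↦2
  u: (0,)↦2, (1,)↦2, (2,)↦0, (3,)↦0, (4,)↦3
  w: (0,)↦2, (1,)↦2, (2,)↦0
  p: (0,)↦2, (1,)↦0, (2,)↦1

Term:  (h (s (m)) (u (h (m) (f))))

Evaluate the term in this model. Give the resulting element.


value = 3

  m = 2
  (s (m)) = s(2,) = 2
  m = 2
  f = 3
  (h (m) (f)) = h(2, 3) = 0
  (u (h (m) (f))) = u(0,) = 2
  (h (s (m)) (u (h (m) (f)))) = h(2, 2) = 3


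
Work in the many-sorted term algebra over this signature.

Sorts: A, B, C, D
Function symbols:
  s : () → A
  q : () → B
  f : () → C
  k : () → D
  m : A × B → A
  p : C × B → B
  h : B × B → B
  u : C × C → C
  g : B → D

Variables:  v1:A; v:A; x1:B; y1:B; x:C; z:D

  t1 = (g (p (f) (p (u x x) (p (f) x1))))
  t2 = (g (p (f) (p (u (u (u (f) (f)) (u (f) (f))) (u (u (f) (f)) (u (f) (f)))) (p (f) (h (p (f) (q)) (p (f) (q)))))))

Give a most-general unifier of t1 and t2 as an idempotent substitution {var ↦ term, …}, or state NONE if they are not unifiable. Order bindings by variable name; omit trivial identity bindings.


{x ↦ (u (u (f) (f)) (u (f) (f))), x1 ↦ (h (p (f) (q)) (p (f) (q)))}


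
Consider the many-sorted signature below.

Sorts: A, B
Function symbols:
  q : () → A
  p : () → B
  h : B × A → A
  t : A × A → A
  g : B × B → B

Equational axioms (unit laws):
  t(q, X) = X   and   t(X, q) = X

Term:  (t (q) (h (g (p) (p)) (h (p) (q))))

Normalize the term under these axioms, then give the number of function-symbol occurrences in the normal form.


size = 7

1. (t (q) (h (g (p) (p)) (h (p) (q))))  →  (h (g (p) (p)) (h (p) (q)))
normal form: (h (g (p) (p)) (h (p) (q)))


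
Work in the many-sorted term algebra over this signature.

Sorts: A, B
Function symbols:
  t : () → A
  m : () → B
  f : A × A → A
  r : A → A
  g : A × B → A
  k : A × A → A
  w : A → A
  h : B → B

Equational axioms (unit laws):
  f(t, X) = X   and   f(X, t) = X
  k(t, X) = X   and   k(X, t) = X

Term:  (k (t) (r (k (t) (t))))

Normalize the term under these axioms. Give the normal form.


1. (k (t) (r (k (t) (t))))  →  (r (k (t) (t)))
2. (r (k (t) (t)))  →  (r (t))

normal form = (r (t))


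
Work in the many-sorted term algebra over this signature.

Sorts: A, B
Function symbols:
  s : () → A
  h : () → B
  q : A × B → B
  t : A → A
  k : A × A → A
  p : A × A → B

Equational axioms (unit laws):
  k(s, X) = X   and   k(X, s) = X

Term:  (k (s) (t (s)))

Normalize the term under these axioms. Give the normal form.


1. (k (s) (t (s)))  →  (t (s))

normal form = (t (s))


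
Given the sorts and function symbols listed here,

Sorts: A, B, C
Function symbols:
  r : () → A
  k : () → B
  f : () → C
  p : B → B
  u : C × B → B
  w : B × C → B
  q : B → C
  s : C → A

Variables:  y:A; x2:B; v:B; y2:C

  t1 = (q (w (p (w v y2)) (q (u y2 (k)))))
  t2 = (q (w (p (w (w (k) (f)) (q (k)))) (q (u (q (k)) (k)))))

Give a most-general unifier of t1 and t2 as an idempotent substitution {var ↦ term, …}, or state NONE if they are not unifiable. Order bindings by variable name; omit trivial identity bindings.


{v ↦ (w (k) (f)), y2 ↦ (q (k))}


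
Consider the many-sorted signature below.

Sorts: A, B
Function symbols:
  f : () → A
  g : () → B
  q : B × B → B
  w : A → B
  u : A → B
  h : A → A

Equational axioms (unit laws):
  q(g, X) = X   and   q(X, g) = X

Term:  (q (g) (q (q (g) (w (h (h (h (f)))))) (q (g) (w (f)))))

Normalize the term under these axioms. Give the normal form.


normal form = (q (w (h (h (h (f))))) (w (f)))

1. (q (g) (q (q (g) (w (h (h (h (f)))))) (q (g) (w (f)))))  →  (q (q (g) (w (h (h (h (f)))))) (q (g) (w (f))))
2. (q (q (g) (w (h (h (h (f)))))) (q (g) (w (f))))  →  (q (w (h (h (h (f))))) (q (g) (w (f))))
3. (q (w (h (h (h (f))))) (q (g) (w (f))))  →  (q (w (h (h (h (f))))) (w (f)))


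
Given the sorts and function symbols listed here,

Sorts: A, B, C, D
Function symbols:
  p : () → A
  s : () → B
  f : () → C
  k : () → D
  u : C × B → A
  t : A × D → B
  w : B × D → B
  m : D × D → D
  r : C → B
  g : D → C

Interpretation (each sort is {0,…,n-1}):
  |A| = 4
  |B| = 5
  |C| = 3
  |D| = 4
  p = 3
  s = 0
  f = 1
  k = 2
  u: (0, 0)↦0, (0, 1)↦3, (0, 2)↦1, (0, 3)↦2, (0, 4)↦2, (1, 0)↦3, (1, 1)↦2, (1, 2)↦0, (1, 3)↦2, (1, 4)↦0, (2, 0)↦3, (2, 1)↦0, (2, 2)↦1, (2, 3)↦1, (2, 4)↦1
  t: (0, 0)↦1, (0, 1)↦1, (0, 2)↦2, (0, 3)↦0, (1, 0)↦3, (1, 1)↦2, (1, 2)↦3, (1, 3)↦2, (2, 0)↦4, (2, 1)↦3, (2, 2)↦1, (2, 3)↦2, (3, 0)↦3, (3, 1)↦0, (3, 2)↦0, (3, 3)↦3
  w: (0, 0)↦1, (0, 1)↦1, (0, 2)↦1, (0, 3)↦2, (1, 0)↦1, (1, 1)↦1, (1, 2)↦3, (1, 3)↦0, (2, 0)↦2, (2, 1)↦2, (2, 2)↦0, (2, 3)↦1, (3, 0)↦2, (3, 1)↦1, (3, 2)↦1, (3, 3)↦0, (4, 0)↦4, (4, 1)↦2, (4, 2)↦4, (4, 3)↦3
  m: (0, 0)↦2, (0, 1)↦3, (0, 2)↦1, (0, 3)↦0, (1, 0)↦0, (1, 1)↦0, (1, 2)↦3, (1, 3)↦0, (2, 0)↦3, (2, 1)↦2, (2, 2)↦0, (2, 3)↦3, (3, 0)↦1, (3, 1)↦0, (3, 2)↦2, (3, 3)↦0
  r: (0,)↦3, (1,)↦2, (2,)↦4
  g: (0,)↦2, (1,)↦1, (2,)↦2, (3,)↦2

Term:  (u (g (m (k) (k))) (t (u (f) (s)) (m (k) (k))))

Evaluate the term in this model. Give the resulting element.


value = 1

  k = 2
  k = 2
  (m (k) (k)) = m(2, 2) = 0
  (g (m (k) (k))) = g(0,) = 2
  f = 1
  s = 0
  (u (f) (s)) = u(1, 0) = 3
  k = 2
  k = 2
  (m (k) (k)) = m(2, 2) = 0
  (t (u (f) (s)) (m (k) (k))) = t(3, 0) = 3
  (u (g (m (k) (k))) (t (u (f) (s)) (m (k) (k)))) = u(2, 3) = 1


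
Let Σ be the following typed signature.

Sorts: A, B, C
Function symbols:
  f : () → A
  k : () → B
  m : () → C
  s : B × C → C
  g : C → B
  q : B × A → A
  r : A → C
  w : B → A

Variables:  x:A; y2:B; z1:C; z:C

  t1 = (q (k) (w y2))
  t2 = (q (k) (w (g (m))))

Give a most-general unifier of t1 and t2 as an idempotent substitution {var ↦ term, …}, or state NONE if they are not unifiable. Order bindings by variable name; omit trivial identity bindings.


{y2 ↦ (g (m))}


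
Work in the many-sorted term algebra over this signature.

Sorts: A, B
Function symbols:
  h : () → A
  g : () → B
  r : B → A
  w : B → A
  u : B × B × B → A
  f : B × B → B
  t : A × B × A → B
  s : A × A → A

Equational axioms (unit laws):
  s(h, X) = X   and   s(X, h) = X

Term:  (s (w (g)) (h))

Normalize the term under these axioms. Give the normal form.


normal form = (w (g))

1. (s (w (g)) (h))  →  (w (g))


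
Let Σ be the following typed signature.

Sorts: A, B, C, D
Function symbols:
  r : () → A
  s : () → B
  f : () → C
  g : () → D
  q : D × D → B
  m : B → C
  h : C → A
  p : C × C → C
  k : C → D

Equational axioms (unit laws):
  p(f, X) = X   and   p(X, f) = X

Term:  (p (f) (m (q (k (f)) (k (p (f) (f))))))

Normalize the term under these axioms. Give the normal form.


1. (p (f) (m (q (k (f)) (k (p (f) (f))))))  →  (m (q (k (f)) (k (p (f) (f)))))
2. (m (q (k (f)) (k (p (f) (f)))))  →  (m (q (k (f)) (k (f))))

normal form = (m (q (k (f)) (k (f))))


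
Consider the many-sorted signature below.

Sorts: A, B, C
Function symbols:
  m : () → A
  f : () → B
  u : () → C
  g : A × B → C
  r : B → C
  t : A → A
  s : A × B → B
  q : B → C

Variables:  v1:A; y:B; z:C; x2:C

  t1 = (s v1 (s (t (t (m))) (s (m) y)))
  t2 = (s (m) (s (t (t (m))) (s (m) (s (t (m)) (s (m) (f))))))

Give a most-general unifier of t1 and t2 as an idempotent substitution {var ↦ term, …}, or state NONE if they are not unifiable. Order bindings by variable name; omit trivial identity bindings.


{v1 ↦ (m), y ↦ (s (t (m)) (s (m) (f)))}


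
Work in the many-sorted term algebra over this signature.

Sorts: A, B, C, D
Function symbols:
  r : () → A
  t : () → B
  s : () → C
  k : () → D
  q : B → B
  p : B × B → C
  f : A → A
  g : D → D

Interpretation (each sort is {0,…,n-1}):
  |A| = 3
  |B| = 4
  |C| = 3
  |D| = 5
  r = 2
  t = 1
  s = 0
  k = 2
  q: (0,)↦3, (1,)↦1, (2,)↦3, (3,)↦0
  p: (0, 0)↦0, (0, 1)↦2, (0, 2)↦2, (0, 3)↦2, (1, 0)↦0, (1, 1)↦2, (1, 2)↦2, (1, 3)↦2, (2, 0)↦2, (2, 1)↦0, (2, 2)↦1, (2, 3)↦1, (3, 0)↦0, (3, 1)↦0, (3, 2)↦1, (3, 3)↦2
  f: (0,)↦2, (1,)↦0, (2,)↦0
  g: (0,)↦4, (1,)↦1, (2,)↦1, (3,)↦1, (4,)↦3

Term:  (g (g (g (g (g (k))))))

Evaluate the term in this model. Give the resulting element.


value = 1

  k = 2
  (g (k)) = g(2,) = 1
  (g (g (k))) = g(1,) = 1
  (g (g (g (k)))) = g(1,) = 1
  (g (g (g (g (k))))) = g(1,) = 1
  (g (g (g (g (g (k)))))) = g(1,) = 1


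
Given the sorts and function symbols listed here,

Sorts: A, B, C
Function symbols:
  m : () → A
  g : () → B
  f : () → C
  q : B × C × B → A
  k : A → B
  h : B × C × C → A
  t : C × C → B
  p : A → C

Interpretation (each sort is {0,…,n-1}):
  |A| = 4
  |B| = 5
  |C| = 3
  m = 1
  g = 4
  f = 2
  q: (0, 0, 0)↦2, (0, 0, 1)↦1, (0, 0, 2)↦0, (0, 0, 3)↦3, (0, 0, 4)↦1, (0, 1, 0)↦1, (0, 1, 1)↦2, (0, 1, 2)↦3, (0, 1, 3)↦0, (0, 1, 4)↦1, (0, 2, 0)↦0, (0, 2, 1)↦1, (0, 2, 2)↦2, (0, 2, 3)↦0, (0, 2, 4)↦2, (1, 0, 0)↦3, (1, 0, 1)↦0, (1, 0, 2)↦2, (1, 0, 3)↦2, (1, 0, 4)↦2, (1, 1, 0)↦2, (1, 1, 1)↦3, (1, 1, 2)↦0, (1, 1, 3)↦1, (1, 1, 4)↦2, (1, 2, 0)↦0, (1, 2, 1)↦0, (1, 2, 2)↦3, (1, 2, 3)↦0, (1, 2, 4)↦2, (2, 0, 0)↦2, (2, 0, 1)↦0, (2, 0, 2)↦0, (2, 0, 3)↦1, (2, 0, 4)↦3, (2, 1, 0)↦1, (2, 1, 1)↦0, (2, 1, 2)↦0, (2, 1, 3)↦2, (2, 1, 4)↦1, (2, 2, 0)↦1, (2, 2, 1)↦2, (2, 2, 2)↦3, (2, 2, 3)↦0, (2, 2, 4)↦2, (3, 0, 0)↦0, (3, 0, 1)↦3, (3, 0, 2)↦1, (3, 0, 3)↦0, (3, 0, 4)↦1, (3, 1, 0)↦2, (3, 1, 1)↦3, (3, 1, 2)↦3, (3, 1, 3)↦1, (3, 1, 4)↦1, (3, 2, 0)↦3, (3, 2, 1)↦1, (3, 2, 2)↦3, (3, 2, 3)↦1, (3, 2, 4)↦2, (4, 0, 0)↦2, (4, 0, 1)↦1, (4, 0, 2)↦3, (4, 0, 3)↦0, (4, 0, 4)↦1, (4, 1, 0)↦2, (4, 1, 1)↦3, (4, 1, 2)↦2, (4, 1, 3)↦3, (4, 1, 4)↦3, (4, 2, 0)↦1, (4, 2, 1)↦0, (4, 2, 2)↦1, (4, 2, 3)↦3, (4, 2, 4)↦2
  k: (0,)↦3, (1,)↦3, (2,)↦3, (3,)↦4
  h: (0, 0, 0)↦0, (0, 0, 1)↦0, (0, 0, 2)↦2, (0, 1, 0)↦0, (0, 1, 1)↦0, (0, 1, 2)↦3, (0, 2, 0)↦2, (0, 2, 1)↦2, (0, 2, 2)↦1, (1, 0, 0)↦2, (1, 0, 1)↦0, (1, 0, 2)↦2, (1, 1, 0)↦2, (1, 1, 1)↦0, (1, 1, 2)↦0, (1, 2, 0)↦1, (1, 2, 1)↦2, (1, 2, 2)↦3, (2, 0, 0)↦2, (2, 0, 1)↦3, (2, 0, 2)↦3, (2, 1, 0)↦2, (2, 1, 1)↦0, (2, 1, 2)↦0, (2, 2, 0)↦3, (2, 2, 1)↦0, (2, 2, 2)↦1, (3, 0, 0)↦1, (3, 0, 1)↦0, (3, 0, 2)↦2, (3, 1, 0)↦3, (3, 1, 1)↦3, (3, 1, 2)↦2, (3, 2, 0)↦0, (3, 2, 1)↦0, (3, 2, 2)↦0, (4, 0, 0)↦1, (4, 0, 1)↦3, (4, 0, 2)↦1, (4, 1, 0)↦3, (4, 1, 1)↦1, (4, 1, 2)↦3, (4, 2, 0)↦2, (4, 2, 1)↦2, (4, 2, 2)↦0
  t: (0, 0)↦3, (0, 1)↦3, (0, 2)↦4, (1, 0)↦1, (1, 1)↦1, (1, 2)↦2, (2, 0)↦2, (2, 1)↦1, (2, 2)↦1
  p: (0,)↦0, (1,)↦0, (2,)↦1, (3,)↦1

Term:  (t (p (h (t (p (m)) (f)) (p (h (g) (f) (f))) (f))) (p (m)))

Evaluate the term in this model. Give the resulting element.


value = 3

  m = 1
  (p (m)) = p(1,) = 0
  f = 2
  (t (p (m)) (f)) = t(0, 2) = 4
  g = 4
  f = 2
  f = 2
  (h (g) (f) (f)) = h(4, 2, 2) = 0
  (p (h (g) (f) (f))) = p(0,) = 0
  f = 2
  (h (t (p (m)) (f)) (p (h (g) (f) (f))) (f)) = h(4, 0, 2) = 1
  (p (h (t (p (m)) (f)) (p (h (g) (f) (f))) (f))) = p(1,) = 0
  m = 1
  (p (m)) = p(1,) = 0
  (t (p (h (t (p (m)) (f)) (p (h (g) (f) (f))) (f))) (p (m))) = t(0, 0) = 3


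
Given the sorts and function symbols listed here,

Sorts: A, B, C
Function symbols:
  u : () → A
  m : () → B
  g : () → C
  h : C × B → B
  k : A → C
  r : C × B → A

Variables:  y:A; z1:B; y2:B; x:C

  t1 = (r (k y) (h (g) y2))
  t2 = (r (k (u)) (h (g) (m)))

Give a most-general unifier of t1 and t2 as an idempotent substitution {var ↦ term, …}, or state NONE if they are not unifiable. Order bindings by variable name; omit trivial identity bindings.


{y ↦ (u), y2 ↦ (m)}


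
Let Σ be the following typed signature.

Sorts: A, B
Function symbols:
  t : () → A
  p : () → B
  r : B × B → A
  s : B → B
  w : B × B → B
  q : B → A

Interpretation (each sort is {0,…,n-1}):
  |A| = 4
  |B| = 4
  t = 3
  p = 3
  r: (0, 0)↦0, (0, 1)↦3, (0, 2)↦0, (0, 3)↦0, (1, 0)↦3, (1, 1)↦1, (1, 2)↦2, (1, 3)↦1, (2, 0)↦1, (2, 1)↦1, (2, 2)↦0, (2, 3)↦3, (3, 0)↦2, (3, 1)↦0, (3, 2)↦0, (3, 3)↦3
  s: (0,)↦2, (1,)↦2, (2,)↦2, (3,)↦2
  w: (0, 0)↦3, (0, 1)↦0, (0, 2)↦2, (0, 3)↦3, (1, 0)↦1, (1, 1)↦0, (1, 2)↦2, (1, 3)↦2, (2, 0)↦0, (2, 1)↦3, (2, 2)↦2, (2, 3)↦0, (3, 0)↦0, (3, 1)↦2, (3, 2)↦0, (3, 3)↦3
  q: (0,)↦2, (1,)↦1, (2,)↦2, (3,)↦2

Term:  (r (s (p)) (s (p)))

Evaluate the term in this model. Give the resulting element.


  p = 3
  (s (p)) = s(3,) = 2
  p = 3
  (s (p)) = s(3,) = 2
  (r (s (p)) (s (p))) = r(2, 2) = 0

value = 0


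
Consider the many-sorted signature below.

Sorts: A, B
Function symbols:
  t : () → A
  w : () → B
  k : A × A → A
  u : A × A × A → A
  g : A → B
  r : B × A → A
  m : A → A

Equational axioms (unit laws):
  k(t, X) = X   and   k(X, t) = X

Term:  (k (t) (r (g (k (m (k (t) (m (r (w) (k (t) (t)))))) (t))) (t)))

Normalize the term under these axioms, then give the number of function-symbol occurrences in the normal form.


1. (k (t) (r (g (k (m (k (t) (m (r (w) (k (t) (t)))))) (t))) (t)))  →  (r (g (k (m (k (t) (m (r (w) (k (t) (t)))))) (t))) (t))
2. (r (g (k (m (k (t) (m (r (w) (k (t) (t)))))) (t))) (t))  →  (r (g (m (k (t) (m (r (w) (k (t) (t))))))) (t))
3. (r (g (m (k (t) (m (r (w) (k (t) (t))))))) (t))  →  (r (g (m (m (r (w) (k (t) (t)))))) (t))
4. (r (g (m (m (r (w) (k (t) (t)))))) (t))  →  (r (g (m (m (r (w) (t))))) (t))
normal form: (r (g (m (m (r (w) (t))))) (t))

size = 8


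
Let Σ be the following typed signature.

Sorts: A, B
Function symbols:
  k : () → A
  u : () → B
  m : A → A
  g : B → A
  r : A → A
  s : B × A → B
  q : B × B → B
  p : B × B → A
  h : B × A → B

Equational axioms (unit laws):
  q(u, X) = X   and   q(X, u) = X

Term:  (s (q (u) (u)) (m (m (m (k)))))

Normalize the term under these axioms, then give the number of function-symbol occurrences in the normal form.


1. (s (q (u) (u)) (m (m (m (k)))))  →  (s (u) (m (m (m (k)))))
normal form: (s (u) (m (m (m (k)))))

size = 6


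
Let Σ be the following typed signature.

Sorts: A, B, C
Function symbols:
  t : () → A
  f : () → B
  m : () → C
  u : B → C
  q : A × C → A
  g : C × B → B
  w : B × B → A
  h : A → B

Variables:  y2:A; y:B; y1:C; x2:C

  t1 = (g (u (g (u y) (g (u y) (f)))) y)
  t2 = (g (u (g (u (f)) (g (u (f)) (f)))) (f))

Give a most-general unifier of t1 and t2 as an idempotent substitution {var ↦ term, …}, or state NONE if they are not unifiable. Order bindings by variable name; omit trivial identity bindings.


{y ↦ (f)}


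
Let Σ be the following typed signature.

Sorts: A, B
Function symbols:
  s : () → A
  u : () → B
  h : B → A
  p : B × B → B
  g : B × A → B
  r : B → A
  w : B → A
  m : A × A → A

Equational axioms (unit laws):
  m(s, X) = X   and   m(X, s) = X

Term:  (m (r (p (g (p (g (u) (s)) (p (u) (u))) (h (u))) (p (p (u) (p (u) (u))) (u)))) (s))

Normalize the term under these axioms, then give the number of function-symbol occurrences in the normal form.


size = 19

1. (m (r (p (g (p (g (u) (s)) (p (u) (u))) (h (u))) (p (p (u) (p (u) (u))) (u)))) (s))  →  (r (p (g (p (g (u) (s)) (p (u) (u))) (h (u))) (p (p (u) (p (u) (u))) (u))))
normal form: (r (p (g (p (g (u) (s)) (p (u) (u))) (h (u))) (p (p (u) (p (u) (u))) (u))))


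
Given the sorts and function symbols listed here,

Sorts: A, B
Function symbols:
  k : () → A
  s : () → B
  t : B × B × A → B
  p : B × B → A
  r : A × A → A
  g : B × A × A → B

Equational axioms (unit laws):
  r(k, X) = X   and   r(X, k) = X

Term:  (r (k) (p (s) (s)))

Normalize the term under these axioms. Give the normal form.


normal form = (p (s) (s))

1. (r (k) (p (s) (s)))  →  (p (s) (s))


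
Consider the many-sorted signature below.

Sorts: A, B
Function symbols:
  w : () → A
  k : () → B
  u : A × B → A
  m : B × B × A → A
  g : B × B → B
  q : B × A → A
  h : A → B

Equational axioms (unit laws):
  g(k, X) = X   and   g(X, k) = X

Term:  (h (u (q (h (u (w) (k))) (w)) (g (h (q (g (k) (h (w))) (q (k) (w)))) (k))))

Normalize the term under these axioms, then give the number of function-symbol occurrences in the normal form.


size = 15

1. (h (u (q (h (u (w) (k))) (w)) (g (h (q (g (k) (h (w))) (q (k) (w)))) (k))))  →  (h (u (q (h (u (w) (k))) (w)) (h (q (g (k) (h (w))) (q (k) (w))))))
2. (h (u (q (h (u (w) (k))) (w)) (h (q (g (k) (h (w))) (q (k) (w))))))  →  (h (u (q (h (u (w) (k))) (w)) (h (q (h (w)) (q (k) (w))))))
normal form: (h (u (q (h (u (w) (k))) (w)) (h (q (h (w)) (q (k) (w))))))


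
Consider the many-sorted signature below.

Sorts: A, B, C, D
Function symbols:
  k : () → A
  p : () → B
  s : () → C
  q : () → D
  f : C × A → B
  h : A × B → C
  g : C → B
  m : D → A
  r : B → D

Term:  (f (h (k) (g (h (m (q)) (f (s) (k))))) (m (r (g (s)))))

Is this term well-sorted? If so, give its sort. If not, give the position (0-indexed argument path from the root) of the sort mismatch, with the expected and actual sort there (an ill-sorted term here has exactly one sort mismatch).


    (k) : A
          (q) : D
        (m (q)) : A
          (s) : C
          (k) : A
        (f (s) (k)) : B
      (h (m (q)) (f (s) (k))) : C
    (g (h (m (q)) (f (s) (k)))) : B
  (h (k) (g (h (m (q)) (f (s) (k))))) : C
        (s) : C
      (g (s)) : B
    (r (g (s))) : D
  (m (r (g (s)))) : A
(f (h (k) (g (h (m (q)) (f (s) (k))))) (m (r (g (s))))) : B

well-sorted; sort = B


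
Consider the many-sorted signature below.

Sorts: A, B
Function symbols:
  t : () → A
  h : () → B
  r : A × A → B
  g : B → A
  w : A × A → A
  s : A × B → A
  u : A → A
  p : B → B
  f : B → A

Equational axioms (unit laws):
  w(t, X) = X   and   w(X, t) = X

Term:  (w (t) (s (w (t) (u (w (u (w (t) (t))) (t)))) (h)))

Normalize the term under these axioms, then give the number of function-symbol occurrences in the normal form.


1. (w (t) (s (w (t) (u (w (u (w (t) (t))) (t)))) (h)))  →  (s (w (t) (u (w (u (w (t) (t))) (t)))) (h))
2. (s (w (t) (u (w (u (w (t) (t))) (t)))) (h))  →  (s (u (w (u (w (t) (t))) (t))) (h))
3. (s (u (w (u (w (t) (t))) (t))) (h))  →  (s (u (u (w (t) (t)))) (h))
4. (s (u (u (w (t) (t)))) (h))  →  (s (u (u (t))) (h))
normal form: (s (u (u (t))) (h))

size = 5


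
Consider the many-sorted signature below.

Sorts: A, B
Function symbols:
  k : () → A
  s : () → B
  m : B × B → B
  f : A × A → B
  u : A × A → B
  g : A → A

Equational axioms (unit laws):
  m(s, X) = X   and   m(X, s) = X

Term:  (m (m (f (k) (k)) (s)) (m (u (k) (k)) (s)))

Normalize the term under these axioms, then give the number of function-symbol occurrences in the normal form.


size = 7

1. (m (m (f (k) (k)) (s)) (m (u (k) (k)) (s)))  →  (m (f (k) (k)) (m (u (k) (k)) (s)))
2. (m (f (k) (k)) (m (u (k) (k)) (s)))  →  (m (f (k) (k)) (u (k) (k)))
normal form: (m (f (k) (k)) (u (k) (k)))


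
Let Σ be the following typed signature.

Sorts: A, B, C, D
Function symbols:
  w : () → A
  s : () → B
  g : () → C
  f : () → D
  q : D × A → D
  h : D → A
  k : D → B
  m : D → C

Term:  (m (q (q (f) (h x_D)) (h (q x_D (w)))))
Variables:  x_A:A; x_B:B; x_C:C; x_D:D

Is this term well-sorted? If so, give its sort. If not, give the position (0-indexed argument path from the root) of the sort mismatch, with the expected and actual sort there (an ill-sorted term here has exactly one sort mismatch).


well-sorted; sort = C

      (f) : D
        x_D : D
      (h x_D) : A
    (q (f) (h x_D)) : D
        x_D : D
        (w) : A
      (q x_D (w)) : D
    (h (q x_D (w))) : A
  (q (q (f) (h x_D)) (h (q x_D (w)))) : D
(m (q (q (f) (h x_D)) (h (q x_D (w))))) : C


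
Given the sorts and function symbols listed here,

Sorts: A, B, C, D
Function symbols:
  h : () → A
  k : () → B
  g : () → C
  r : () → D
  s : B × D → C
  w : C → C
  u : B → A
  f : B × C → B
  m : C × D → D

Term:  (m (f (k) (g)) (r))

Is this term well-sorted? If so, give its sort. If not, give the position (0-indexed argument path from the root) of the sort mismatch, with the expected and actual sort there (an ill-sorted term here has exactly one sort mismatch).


ill-sorted at position [0]: expected C, got B

    (k) : B
    (g) : C
  (f (k) (g)) : B
  (r) : D
(m (f (k) (g)) (r)) : ✗ arg 0 at [0] has sort B, expected C


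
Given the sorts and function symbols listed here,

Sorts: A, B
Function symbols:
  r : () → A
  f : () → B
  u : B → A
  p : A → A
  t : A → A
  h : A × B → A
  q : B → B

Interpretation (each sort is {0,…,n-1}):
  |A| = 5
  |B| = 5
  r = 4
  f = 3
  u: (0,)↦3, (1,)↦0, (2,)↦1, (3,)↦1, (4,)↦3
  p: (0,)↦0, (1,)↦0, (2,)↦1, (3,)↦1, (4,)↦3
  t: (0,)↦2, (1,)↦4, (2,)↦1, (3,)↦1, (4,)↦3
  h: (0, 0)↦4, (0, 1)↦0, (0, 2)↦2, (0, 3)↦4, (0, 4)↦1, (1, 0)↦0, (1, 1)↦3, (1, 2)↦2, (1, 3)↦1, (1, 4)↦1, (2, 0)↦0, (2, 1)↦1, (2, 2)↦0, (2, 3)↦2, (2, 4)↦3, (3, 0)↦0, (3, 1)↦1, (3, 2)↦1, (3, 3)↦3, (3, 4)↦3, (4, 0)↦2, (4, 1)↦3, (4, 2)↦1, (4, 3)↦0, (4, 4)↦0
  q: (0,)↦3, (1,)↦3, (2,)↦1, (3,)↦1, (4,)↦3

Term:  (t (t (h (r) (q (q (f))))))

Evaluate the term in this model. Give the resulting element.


value = 1

  r = 4
  f = 3
  (q (f)) = q(3,) = 1
  (q (q (f))) = q(1,) = 3
  (h (r) (q (q (f)))) = h(4, 3) = 0
  (t (h (r) (q (q (f))))) = t(0,) = 2
  (t (t (h (r) (q (q (f)))))) = t(2,) = 1


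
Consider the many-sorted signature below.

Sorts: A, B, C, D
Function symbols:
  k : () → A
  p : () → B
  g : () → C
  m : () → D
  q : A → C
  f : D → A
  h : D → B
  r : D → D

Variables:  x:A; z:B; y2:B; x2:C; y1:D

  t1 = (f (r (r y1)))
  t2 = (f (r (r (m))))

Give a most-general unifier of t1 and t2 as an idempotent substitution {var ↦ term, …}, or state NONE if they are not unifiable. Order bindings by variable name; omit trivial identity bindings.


{y1 ↦ (m)}


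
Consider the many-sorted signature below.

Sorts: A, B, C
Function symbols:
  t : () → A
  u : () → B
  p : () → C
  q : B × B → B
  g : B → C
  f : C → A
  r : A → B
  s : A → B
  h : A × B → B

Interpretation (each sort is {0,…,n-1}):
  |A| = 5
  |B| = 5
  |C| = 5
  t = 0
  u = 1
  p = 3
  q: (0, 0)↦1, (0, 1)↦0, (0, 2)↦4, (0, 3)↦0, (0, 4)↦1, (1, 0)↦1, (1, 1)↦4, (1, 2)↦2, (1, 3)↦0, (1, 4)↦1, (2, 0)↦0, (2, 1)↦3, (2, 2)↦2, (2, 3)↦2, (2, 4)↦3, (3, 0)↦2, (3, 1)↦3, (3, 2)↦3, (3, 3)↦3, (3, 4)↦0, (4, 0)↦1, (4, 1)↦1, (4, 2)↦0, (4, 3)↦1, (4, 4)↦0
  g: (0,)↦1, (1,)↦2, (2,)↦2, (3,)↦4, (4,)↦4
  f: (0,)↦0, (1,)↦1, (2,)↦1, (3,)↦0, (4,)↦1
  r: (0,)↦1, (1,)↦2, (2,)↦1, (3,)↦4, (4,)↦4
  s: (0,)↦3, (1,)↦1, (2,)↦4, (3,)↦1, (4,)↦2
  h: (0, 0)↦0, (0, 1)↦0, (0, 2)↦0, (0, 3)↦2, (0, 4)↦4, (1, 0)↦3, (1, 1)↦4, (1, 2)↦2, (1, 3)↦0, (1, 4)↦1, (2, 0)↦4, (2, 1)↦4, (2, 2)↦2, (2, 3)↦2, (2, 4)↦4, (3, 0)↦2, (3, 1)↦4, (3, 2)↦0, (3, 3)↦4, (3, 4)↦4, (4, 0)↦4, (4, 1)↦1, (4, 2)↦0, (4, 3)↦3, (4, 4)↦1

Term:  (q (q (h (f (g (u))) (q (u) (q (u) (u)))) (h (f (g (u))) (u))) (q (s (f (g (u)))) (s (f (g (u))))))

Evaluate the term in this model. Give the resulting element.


value = 1

  u = 1
  (g (u)) = g(1,) = 2
  (f (g (u))) = f(2,) = 1
  u = 1
  u = 1
  u = 1
  (q (u) (u)) = q(1, 1) = 4
  (q (u) (q (u) (u))) = q(1, 4) = 1
  (h (f (g (u))) (q (u) (q (u) (u)))) = h(1, 1) = 4
  u = 1
  (g (u)) = g(1,) = 2
  (f (g (u))) = f(2,) = 1
  u = 1
  (h (f (g (u))) (u)) = h(1, 1) = 4
  (q (h (f (g (u))) (q (u) (q (u) (u)))) (h (f (g (u))) (u))) = q(4, 4) = 0
  u = 1
  (g (u)) = g(1,) = 2
  (f (g (u))) = f(2,) = 1
  (s (f (g (u)))) = s(1,) = 1
  u = 1
  (g (u)) = g(1,) = 2
  (f (g (u))) = f(2,) = 1
  (s (f (g (u)))) = s(1,) = 1
  (q (s (f (g (u)))) (s (f (g (u))))) = q(1, 1) = 4
  (q (q (h (f (g (u))) (q (u) (q (u) (u)))) (h (f (g (u))) (u))) (q (s (f (g (u)))) (s (f (g (u)))))) = q(0, 4) = 1


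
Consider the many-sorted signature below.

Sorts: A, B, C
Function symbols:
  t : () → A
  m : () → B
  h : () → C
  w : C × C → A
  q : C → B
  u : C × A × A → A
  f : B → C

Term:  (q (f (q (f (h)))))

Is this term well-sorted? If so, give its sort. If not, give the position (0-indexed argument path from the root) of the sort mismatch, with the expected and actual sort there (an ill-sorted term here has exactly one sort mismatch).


        (h) : C
      (f (h)) : ✗ arg 0 at [0, 0, 0, 0] has sort C, expected B

ill-sorted at position [0, 0, 0, 0]: expected B, got C


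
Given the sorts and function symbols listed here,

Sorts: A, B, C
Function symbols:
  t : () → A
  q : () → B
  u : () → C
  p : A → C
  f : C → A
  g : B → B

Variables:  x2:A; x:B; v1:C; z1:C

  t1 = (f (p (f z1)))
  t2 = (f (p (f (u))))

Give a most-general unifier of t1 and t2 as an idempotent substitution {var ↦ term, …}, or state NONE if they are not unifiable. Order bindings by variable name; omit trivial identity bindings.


{z1 ↦ (u)}


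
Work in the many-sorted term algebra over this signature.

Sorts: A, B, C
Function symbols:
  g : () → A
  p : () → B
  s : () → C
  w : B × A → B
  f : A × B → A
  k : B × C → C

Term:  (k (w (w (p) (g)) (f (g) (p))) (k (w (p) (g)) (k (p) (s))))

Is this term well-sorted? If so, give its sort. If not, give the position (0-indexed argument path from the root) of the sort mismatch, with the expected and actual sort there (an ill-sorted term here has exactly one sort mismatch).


well-sorted; sort = C

      (p) : B
      (g) : A
    (w (p) (g)) : B
      (g) : A
      (p) : B
    (f (g) (p)) : A
  (w (w (p) (g)) (f (g) (p))) : B
      (p) : B
      (g) : A
    (w (p) (g)) : B
      (p) : B
      (s) : C
    (k (p) (s)) : C
  (k (w (p) (g)) (k (p) (s))) : C
(k (w (w (p) (g)) (f (g) (p))) (k (w (p) (g)) (k (p) (s)))) : C


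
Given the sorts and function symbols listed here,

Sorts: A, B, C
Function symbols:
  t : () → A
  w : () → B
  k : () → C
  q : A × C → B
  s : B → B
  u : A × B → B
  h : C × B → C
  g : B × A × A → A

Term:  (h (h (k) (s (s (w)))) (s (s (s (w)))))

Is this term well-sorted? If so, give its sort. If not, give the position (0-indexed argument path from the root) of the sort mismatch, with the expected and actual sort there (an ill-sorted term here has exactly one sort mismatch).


    (k) : C
        (w) : B
      (s (w)) : B
    (s (s (w))) : B
  (h (k) (s (s (w)))) : C
        (w) : B
      (s (w)) : B
    (s (s (w))) : B
  (s (s (s (w)))) : B
(h (h (k) (s (s (w)))) (s (s (s (w))))) : C

well-sorted; sort = C


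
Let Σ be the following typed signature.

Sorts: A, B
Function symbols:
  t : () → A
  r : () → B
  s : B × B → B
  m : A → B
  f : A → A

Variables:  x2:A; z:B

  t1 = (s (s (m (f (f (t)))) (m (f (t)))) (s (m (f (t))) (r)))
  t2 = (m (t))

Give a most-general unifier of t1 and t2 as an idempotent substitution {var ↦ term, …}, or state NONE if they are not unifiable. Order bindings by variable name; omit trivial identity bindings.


head clash or occurs-check failure — not unifiable

NONE (not unifiable)


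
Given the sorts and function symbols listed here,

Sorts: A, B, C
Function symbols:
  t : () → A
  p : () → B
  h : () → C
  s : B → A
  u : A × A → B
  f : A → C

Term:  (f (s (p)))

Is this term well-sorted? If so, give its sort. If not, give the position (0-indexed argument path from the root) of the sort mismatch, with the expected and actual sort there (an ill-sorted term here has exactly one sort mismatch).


    (p) : B
  (s (p)) : A
(f (s (p))) : C

well-sorted; sort = C


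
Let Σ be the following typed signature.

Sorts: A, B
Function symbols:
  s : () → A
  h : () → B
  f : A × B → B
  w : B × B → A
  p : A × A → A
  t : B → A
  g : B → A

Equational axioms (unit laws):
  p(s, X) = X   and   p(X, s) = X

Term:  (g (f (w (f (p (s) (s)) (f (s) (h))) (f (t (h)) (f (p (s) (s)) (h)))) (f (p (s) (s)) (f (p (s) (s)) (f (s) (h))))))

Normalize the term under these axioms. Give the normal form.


normal form = (g (f (w (f (s) (f (s) (h))) (f (t (h)) (f (s) (h)))) (f (s) (f (s) (f (s) (h))))))

1. (g (f (w (f (p (s) (s)) (f (s) (h))) (f (t (h)) (f (p (s) (s)) (h)))) (f (p (s) (s)) (f (p (s) (s)) (f (s) (h))))))  →  (g (f (w (f (s) (f (s) (h))) (f (t (h)) (f (p (s) (s)) (h)))) (f (p (s) (s)) (f (p (s) (s)) (f (s) (h))))))
2. (g (f (w (f (s) (f (s) (h))) (f (t (h)) (f (p (s) (s)) (h)))) (f (p (s) (s)) (f (p (s) (s)) (f (s) (h))))))  →  (g (f (w (f (s) (f (s) (h))) (f (t (h)) (f (s) (h)))) (f (p (s) (s)) (f (p (s) (s)) (f (s) (h))))))
3. (g (f (w (f (s) (f (s) (h))) (f (t (h)) (f (s) (h)))) (f (p (s) (s)) (f (p (s) (s)) (f (s) (h))))))  →  (g (f (w (f (s) (f (s) (h))) (f (t (h)) (f (s) (h)))) (f (s) (f (p (s) (s)) (f (s) (h))))))
4. (g (f (w (f (s) (f (s) (h))) (f (t (h)) (f (s) (h)))) (f (s) (f (p (s) (s)) (f (s) (h))))))  →  (g (f (w (f (s) (f (s) (h))) (f (t (h)) (f (s) (h)))) (f (s) (f (s) (f (s) (h))))))


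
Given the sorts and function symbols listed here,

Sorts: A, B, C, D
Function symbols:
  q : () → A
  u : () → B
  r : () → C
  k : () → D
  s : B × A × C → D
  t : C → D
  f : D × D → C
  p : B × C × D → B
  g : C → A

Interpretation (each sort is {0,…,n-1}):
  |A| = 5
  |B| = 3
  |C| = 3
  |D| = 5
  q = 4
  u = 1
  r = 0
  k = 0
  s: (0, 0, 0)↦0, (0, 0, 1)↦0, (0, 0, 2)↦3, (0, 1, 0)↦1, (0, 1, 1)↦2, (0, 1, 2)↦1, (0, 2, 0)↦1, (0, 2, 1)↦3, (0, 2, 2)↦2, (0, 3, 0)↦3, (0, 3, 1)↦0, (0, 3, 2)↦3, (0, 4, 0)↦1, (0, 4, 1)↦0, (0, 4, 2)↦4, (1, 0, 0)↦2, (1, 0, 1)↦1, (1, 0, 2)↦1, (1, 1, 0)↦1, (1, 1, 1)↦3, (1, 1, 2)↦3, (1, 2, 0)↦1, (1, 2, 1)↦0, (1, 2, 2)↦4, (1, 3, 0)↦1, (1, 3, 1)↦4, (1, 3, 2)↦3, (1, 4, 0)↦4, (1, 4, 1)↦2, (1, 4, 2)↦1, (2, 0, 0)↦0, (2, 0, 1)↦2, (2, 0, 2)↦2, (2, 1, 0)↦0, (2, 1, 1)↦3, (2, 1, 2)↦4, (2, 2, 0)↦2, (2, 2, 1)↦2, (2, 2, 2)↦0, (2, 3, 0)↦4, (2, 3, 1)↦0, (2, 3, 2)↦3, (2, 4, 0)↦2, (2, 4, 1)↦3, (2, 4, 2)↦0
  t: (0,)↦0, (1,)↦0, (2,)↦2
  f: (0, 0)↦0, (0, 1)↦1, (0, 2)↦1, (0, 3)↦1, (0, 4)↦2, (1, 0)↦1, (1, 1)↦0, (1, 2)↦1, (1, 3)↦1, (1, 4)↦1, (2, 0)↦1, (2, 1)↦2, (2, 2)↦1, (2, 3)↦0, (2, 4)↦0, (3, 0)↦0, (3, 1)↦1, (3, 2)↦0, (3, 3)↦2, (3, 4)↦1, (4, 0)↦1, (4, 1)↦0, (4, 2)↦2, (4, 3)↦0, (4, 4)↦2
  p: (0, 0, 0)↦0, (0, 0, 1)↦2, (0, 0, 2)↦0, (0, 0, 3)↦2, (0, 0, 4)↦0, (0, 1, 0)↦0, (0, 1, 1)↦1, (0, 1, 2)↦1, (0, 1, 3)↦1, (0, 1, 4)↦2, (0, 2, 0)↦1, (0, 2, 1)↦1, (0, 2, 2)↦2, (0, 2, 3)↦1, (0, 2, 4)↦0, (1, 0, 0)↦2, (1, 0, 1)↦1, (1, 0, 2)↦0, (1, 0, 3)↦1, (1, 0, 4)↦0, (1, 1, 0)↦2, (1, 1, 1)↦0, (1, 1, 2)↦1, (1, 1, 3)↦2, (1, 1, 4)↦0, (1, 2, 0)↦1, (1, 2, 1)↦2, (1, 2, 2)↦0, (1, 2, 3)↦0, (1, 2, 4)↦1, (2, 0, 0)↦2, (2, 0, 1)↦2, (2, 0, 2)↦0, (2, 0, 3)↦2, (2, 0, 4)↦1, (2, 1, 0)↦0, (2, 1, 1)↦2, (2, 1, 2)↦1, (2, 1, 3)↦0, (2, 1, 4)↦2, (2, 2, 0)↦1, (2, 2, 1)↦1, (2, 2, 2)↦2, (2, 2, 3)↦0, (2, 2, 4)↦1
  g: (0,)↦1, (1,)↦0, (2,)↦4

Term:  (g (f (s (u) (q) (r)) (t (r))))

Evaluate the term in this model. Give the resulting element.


  u = 1
  q = 4
  r = 0
  (s (u) (q) (r)) = s(1, 4, 0) = 4
  r = 0
  (t (r)) = t(0,) = 0
  (f (s (u) (q) (r)) (t (r))) = f(4, 0) = 1
  (g (f (s (u) (q) (r)) (t (r)))) = g(1,) = 0

value = 0


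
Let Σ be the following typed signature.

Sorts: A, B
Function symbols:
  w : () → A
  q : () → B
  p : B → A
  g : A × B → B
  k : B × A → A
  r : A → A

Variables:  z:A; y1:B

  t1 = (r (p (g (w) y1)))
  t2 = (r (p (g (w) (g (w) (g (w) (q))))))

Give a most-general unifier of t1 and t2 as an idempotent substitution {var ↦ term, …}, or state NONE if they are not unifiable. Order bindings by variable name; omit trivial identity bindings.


{y1 ↦ (g (w) (g (w) (q)))}


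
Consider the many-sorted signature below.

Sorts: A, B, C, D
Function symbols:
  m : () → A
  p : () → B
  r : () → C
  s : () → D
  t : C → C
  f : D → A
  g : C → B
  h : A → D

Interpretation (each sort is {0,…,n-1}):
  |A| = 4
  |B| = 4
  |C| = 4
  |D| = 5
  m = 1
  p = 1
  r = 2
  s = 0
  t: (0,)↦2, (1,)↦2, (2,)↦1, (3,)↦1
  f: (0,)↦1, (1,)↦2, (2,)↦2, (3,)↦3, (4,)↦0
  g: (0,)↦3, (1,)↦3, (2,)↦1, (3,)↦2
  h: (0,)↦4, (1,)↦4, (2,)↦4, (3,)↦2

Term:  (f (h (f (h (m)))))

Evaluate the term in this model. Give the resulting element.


value = 0

  m = 1
  (h (m)) = h(1,) = 4
  (f (h (m))) = f(4,) = 0
  (h (f (h (m)))) = h(0,) = 4
  (f (h (f (h (m))))) = f(4,) = 0


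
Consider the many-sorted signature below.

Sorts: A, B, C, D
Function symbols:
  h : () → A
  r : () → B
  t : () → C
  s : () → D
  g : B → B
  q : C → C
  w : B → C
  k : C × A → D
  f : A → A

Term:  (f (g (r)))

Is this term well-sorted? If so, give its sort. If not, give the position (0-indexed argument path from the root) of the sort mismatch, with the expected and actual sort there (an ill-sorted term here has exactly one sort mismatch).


    (r) : B
  (g (r)) : B
(f (g (r))) : ✗ arg 0 at [0] has sort B, expected A

ill-sorted at position [0]: expected A, got B


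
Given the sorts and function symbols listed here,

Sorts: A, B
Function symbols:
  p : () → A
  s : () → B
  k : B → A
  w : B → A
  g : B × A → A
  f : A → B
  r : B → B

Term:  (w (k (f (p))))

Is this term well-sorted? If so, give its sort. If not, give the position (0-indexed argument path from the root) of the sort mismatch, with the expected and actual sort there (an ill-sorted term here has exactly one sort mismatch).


      (p) : A
    (f (p)) : B
  (k (f (p))) : A
(w (k (f (p)))) : ✗ arg 0 at [0] has sort A, expected B

ill-sorted at position [0]: expected B, got A


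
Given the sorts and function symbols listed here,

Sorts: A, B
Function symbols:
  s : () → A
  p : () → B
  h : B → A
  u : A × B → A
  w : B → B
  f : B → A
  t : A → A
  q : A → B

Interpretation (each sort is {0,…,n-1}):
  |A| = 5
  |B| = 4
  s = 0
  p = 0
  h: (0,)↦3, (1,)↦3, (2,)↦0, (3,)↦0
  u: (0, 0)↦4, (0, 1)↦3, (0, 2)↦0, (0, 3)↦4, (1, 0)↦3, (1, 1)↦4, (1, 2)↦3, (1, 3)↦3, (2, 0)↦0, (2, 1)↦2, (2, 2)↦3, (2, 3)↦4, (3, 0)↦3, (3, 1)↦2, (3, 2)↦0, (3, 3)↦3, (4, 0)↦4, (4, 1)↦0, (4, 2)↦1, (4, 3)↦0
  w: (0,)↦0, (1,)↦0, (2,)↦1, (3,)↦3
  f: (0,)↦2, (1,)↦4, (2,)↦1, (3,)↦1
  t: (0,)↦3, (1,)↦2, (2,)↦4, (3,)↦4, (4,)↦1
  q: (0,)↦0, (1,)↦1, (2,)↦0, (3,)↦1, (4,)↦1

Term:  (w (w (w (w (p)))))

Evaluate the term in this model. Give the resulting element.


value = 0

  p = 0
  (w (p)) = w(0,) = 0
  (w (w (p))) = w(0,) = 0
  (w (w (w (p)))) = w(0,) = 0
  (w (w (w (w (p))))) = w(0,) = 0


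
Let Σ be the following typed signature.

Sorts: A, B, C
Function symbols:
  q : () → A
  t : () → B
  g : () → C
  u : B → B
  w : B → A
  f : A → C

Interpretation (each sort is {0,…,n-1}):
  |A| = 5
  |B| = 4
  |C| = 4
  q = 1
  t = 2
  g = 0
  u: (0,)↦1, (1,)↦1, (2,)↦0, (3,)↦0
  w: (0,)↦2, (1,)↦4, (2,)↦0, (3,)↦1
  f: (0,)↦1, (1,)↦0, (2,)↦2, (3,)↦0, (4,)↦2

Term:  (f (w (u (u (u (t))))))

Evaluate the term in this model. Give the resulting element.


  t = 2
  (u (t)) = u(2,) = 0
  (u (u (t))) = u(0,) = 1
  (u (u (u (t)))) = u(1,) = 1
  (w (u (u (u (t))))) = w(1,) = 4
  (f (w (u (u (u (t)))))) = f(4,) = 2

value = 2


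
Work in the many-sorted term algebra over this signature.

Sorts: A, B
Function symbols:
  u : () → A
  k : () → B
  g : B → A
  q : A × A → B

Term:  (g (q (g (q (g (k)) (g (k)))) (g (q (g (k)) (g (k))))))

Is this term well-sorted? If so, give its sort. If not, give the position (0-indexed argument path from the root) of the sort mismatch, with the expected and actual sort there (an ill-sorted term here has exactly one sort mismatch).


well-sorted; sort = A

          (k) : B
        (g (k)) : A
          (k) : B
        (g (k)) : A
      (q (g (k)) (g (k))) : B
    (g (q (g (k)) (g (k)))) : A
          (k) : B
        (g (k)) : A
          (k) : B
        (g (k)) : A
      (q (g (k)) (g (k))) : B
    (g (q (g (k)) (g (k)))) : A
  (q (g (q (g (k)) (g (k)))) (g (q (g (k)) (g (k))))) : B
(g (q (g (q (g (k)) (g (k)))) (g (q (g (k)) (g (k)))))) : A


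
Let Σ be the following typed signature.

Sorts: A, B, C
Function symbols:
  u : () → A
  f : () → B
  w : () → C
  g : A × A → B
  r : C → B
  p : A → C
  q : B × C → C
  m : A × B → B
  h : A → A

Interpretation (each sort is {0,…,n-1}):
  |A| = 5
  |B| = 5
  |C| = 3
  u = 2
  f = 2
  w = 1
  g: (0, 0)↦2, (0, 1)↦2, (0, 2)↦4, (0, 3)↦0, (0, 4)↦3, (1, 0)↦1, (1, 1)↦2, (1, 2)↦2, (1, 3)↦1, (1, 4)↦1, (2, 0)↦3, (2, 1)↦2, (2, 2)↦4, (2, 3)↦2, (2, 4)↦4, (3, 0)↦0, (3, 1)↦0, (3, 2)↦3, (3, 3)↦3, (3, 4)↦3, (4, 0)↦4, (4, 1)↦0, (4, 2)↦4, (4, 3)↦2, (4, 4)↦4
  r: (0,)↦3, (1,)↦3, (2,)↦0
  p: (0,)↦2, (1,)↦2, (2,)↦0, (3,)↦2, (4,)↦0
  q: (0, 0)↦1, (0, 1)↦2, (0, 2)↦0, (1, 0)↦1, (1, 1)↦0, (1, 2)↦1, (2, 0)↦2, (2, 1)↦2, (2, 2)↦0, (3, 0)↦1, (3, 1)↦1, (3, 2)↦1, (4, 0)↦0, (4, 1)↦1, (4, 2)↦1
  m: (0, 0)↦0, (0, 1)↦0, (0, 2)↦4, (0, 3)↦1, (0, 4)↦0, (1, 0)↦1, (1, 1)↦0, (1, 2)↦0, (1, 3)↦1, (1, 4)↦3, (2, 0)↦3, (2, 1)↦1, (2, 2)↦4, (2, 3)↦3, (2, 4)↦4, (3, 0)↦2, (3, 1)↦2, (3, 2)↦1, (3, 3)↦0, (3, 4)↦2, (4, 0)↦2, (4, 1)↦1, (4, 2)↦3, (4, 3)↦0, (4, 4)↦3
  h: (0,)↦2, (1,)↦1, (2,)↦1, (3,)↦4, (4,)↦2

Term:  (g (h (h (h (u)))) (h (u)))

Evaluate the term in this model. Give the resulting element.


  u = 2
  (h (u)) = h(2,) = 1
  (h (h (u))) = h(1,) = 1
  (h (h (h (u)))) = h(1,) = 1
  u = 2
  (h (u)) = h(2,) = 1
  (g (h (h (h (u)))) (h (u))) = g(1, 1) = 2

value = 2


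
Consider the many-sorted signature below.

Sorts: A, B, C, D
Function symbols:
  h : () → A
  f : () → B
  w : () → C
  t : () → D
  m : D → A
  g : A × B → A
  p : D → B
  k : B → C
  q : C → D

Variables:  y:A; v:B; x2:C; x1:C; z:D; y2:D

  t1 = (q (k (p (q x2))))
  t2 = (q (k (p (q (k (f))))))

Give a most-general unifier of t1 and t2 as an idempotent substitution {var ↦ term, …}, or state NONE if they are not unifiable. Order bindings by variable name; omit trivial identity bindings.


{x2 ↦ (k (f))}
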